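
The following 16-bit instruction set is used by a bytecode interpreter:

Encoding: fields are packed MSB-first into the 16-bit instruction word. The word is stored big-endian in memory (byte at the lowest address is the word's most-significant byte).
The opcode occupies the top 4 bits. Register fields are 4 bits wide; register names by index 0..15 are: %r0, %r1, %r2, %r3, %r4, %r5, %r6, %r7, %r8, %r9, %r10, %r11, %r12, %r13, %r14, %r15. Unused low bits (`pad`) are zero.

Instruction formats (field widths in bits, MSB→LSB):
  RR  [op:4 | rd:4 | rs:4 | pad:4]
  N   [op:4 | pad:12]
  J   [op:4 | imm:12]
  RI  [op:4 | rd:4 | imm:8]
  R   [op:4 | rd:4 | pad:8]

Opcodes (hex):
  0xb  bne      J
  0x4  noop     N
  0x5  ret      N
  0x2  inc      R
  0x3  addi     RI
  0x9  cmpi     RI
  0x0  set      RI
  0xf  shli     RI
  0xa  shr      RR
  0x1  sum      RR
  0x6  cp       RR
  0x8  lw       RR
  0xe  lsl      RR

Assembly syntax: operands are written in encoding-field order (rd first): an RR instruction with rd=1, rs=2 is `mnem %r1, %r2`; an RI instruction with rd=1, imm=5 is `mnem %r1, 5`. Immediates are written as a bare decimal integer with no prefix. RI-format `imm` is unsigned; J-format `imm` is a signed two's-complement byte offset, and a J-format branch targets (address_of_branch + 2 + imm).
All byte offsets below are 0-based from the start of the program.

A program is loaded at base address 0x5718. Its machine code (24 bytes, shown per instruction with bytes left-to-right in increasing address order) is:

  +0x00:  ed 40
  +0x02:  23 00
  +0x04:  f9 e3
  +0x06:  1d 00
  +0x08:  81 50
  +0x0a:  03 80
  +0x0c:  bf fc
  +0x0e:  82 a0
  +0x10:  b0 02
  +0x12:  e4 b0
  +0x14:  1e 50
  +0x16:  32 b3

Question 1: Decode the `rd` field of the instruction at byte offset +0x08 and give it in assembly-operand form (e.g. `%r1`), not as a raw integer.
%r1

[08] 81 50 → 0x8150
  top 4b → 0x8 → lw [RR]
  [11:8] rd=1 = %r1
  [7:4] rs=5 = %r5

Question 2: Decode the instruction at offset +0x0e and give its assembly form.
lw %r2, %r10

off 0x0e: read 82 a0 as big → 0x82a0
  op=0x82a0>>12=0x8 ⇒ lw (RR)
  rd: (w>>8)&0xf=0x2 → %r2
  rs: (w>>4)&0xf=0xa → %r10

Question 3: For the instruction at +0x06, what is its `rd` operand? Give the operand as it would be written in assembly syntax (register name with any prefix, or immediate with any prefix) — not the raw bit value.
%r13

+0x06: 1d 00 ⇒ word 0x1d00 (big)
  top 4b → 0x1 → sum [RR]
  rd: (w>>8)&0xf=0xd → %r13
  rs: (w>>4)&0xf=0x0 → %r0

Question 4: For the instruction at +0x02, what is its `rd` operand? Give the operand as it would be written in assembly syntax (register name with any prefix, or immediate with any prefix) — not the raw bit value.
%r3

@+02  big-endian(23 00) = 0x2300
  top 4b → 0x2 → inc [R]
  rd@[11:8]=0x3 ⇒ %r3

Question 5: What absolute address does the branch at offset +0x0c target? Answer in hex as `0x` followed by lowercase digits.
+0x0c: bf fc ⇒ word 0xbffc (big)
  opcode bits[15:12]=0xb: bne/J
  imm: (w>>0)&0xfff=0xffc (s12→-4) → -4
  target = base 0x5718 + off 0x0c + 2 + imm -4 = 0x5722

0x5722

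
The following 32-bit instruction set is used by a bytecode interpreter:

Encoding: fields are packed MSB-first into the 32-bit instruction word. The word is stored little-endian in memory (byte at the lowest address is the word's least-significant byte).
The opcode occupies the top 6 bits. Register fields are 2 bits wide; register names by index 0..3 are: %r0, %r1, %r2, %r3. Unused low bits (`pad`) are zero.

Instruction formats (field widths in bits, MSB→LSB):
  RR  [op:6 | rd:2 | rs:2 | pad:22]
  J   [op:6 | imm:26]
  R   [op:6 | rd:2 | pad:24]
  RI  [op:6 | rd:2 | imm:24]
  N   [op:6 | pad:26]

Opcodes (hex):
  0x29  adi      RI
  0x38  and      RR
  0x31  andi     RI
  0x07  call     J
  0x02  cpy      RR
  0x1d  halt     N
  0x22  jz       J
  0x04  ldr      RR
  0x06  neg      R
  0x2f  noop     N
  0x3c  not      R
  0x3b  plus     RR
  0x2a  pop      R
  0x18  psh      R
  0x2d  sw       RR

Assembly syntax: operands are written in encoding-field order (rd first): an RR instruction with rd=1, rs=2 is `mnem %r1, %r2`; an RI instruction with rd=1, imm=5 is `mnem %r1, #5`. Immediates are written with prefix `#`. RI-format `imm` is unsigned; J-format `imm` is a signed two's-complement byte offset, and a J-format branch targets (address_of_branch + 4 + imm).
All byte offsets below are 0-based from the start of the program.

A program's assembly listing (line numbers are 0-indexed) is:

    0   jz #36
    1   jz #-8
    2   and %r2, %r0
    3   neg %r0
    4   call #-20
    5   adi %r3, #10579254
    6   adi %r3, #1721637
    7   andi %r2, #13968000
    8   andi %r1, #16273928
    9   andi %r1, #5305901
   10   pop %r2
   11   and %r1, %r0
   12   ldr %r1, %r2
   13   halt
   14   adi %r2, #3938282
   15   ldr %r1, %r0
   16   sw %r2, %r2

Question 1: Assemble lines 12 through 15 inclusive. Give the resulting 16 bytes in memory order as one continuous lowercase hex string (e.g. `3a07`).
0000801100000074ea173ca600000011

line 12 (ldr): pack op=0x4:6|rd=1:2|rs=2:2|pad=0:22 = 0x11800000; little→ 00 00 80 11
line 13 (halt): pack op=0x1d:6|pad=0:26 = 0x74000000; little→ 00 00 00 74
line 14 (adi): pack op=0x29:6|rd=2:2|imm=3938282:24 = 0xa63c17ea; little→ ea 17 3c a6
line 15 (ldr): pack op=0x4:6|rd=1:2|rs=0:2|pad=0:22 = 0x11000000; little→ 00 00 00 11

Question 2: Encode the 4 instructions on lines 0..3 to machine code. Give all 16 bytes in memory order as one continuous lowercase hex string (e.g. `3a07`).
0. jz fields op=0x22:6|imm=36:26 → word 88000024h → 24 00 00 88
1. jz fields op=0x22:6|imm=-8:26 → word 8bfffff8h → f8 ff ff 8b
2. and fields op=0x38:6|rd=2:2|rs=0:2|pad=0:22 → word e2000000h → 00 00 00 e2
3. neg fields op=0x6:6|rd=0:2|pad=0:24 → word 18000000h → 00 00 00 18

24000088f8ffff8b000000e200000018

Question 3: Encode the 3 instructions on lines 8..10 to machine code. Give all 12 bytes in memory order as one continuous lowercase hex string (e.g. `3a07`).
8. andi fields op=0x31:6|rd=1:2|imm=16273928:24 → word c5f85208h → 08 52 f8 c5
9. andi fields op=0x31:6|rd=1:2|imm=5305901:24 → word c550f62dh → 2d f6 50 c5
10. pop fields op=0x2a:6|rd=2:2|pad=0:24 → word aa000000h → 00 00 00 aa

0852f8c52df650c5000000aa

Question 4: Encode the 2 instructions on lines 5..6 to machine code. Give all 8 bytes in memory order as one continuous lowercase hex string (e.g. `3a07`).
366da1a725451aa7

line 5 (adi): pack op=0x29:6|rd=3:2|imm=10579254:24 = 0xa7a16d36; little→ 36 6d a1 a7
line 6 (adi): pack op=0x29:6|rd=3:2|imm=1721637:24 = 0xa71a4525; little→ 25 45 1a a7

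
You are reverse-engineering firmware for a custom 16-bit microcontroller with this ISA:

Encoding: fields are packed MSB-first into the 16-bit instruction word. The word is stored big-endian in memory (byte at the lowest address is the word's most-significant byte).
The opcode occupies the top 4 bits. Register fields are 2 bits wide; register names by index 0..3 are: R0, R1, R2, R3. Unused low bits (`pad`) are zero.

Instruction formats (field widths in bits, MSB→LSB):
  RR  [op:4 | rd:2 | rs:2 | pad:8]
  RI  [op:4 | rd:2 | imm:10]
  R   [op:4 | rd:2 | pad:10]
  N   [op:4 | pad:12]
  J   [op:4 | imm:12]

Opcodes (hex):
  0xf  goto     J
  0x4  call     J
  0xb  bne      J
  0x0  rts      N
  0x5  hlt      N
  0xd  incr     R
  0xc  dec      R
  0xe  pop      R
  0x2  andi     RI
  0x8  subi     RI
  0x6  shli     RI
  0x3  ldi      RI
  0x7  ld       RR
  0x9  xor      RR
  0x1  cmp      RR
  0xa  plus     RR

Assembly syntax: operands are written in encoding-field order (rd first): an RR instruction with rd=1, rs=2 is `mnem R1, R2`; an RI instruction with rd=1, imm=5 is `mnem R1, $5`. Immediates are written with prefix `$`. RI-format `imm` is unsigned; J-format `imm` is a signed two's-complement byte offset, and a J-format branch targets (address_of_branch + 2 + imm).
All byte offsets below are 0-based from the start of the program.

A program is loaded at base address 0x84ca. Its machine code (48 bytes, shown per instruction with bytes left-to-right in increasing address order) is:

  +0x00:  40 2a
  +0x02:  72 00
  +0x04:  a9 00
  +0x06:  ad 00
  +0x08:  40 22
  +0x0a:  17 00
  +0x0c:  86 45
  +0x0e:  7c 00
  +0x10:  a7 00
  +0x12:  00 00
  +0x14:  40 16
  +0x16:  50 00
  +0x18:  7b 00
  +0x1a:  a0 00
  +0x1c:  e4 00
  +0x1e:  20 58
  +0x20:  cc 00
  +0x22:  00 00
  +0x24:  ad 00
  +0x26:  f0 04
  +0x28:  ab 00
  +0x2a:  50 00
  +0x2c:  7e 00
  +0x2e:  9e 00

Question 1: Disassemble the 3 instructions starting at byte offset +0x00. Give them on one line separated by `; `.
call $42; ld R0, R2; plus R2, R1

off 0x00: read 40 2a as big → 0x402a
  op=0x402a>>12=0x4 ⇒ call (J)
  imm@[11:0]=0x2a ⇒ $42
off 0x02: read 72 00 as big → 0x7200
  op=0x7200>>12=0x7 ⇒ ld (RR)
  rd@[11:10]=0x0 ⇒ R0
  rs@[9:8]=0x2 ⇒ R2
off 0x04: read a9 00 as big → 0xa900
  op=0xa900>>12=0xa ⇒ plus (RR)
  rd@[11:10]=0x2 ⇒ R2
  rs@[9:8]=0x1 ⇒ R1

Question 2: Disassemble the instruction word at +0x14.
call $22

[14] 40 16 → 0x4016
  op=0x4016>>12=0x4 ⇒ call (J)
  [11:0] imm=22 = $22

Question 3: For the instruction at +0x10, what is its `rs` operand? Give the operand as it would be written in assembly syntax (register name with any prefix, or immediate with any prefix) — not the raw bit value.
off 0x10: read a7 00 as big → 0xa700
  opcode bits[15:12]=0xa: plus/RR
  [11:10] rd=1 = R1
  [9:8] rs=3 = R3

R3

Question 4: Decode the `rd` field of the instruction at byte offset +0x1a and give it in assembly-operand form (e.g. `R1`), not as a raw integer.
@+1a  big-endian(a0 00) = 0xa000
  opcode bits[15:12]=0xa: plus/RR
  rd: (w>>10)&0x3=0x0 → R0
  rs: (w>>8)&0x3=0x0 → R0

R0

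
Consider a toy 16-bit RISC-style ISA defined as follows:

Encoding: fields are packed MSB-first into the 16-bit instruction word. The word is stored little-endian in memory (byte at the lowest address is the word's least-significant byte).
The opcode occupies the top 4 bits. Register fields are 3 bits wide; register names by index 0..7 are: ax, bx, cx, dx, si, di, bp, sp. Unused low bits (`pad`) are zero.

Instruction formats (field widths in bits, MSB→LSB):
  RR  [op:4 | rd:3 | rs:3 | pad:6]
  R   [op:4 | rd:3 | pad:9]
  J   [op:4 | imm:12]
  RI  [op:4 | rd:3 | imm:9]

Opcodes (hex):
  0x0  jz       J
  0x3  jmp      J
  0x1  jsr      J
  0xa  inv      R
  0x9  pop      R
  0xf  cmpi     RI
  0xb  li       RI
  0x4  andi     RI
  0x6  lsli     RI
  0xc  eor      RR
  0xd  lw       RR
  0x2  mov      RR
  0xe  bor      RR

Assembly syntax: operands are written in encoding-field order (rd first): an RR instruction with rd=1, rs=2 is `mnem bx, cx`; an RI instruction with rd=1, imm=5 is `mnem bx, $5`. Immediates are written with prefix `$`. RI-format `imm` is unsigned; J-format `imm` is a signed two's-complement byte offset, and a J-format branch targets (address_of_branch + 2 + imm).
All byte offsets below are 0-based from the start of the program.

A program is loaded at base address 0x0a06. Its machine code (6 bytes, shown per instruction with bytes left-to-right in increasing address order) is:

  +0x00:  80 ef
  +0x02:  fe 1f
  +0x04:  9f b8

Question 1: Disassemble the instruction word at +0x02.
jsr $-2

+0x02: fe 1f ⇒ word 0x1ffe (little)
  op=0x1ffe>>12=0x1 ⇒ jsr (J)
  [11:0] imm=4094 (s12→-2) = $-2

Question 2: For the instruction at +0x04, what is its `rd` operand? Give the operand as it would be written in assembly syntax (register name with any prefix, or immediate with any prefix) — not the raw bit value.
@+04  little-endian(9f b8) = 0xb89f
  top 4b → 0xb → li [RI]
  rd@[11:9]=0x4 ⇒ si
  imm@[8:0]=0x9f ⇒ $159

si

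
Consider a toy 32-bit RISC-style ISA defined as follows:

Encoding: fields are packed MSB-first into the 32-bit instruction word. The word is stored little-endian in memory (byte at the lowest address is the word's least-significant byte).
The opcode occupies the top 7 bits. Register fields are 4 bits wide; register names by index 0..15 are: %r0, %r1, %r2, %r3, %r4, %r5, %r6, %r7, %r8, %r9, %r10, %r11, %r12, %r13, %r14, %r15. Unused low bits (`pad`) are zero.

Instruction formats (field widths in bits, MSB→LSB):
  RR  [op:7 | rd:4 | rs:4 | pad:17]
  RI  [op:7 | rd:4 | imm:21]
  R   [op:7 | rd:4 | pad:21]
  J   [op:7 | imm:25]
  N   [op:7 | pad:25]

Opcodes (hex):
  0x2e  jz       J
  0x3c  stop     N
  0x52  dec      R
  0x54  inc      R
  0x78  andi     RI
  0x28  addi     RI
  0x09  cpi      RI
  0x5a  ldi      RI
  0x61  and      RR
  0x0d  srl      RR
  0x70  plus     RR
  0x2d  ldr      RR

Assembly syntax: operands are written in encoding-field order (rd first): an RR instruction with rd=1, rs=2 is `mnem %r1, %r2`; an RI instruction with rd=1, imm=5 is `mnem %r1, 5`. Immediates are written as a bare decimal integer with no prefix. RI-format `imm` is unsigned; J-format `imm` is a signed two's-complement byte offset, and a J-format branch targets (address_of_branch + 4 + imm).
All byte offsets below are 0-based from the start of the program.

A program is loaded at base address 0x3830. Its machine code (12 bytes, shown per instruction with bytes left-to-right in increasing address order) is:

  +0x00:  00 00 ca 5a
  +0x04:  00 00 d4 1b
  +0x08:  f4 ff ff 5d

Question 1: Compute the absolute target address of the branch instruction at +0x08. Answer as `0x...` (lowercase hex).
@+08  little-endian(f4 ff ff 5d) = 0x5dfffff4
  top 7b → 0x2e → jz [J]
  imm: (w>>0)&0x1ffffff=0x1fffff4 (s25→-12) → -12
  target = base 0x3830 + off 0x08 + 4 + imm -12 = 0x3830

0x3830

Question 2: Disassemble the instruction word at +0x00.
ldr %r6, %r5

@+00  little-endian(00 00 ca 5a) = 0x5aca0000
  opcode bits[31:25]=0x2d: ldr/RR
  rd: (w>>21)&0xf=0x6 → %r6
  rs: (w>>17)&0xf=0x5 → %r5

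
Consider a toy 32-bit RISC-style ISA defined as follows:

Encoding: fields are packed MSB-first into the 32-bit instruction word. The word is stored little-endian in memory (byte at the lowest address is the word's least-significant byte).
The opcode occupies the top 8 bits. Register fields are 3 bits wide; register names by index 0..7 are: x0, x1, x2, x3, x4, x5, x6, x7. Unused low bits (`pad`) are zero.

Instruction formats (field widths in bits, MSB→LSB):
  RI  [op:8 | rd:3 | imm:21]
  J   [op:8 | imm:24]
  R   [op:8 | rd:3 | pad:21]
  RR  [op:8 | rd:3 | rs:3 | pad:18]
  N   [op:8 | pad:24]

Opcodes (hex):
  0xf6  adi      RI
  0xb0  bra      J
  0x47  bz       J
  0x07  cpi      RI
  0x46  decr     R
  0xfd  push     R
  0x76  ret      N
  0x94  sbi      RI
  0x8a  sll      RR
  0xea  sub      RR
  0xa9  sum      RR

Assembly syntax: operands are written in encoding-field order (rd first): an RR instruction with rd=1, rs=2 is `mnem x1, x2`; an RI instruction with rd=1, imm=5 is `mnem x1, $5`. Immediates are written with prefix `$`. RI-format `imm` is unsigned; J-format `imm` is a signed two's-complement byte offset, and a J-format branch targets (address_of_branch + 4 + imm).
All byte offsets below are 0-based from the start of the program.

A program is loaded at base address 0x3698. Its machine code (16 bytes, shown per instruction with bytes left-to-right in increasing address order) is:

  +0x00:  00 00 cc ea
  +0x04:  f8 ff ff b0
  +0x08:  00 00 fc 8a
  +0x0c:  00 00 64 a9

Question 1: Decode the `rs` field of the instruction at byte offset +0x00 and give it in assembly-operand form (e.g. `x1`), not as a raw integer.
@+00  little-endian(00 00 cc ea) = 0xeacc0000
  opcode bits[31:24]=0xea: sub/RR
  rd@[23:21]=0x6 ⇒ x6
  rs@[20:18]=0x3 ⇒ x3

x3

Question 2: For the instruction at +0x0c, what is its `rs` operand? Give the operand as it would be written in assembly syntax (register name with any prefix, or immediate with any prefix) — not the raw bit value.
x1

@+0c  little-endian(00 00 64 a9) = 0xa9640000
  top 8b → 0xa9 → sum [RR]
  [23:21] rd=3 = x3
  [20:18] rs=1 = x1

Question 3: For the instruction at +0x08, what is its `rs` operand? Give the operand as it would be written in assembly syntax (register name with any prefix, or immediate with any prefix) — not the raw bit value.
x7

@+08  little-endian(00 00 fc 8a) = 0x8afc0000
  top 8b → 0x8a → sll [RR]
  rd@[23:21]=0x7 ⇒ x7
  rs@[20:18]=0x7 ⇒ x7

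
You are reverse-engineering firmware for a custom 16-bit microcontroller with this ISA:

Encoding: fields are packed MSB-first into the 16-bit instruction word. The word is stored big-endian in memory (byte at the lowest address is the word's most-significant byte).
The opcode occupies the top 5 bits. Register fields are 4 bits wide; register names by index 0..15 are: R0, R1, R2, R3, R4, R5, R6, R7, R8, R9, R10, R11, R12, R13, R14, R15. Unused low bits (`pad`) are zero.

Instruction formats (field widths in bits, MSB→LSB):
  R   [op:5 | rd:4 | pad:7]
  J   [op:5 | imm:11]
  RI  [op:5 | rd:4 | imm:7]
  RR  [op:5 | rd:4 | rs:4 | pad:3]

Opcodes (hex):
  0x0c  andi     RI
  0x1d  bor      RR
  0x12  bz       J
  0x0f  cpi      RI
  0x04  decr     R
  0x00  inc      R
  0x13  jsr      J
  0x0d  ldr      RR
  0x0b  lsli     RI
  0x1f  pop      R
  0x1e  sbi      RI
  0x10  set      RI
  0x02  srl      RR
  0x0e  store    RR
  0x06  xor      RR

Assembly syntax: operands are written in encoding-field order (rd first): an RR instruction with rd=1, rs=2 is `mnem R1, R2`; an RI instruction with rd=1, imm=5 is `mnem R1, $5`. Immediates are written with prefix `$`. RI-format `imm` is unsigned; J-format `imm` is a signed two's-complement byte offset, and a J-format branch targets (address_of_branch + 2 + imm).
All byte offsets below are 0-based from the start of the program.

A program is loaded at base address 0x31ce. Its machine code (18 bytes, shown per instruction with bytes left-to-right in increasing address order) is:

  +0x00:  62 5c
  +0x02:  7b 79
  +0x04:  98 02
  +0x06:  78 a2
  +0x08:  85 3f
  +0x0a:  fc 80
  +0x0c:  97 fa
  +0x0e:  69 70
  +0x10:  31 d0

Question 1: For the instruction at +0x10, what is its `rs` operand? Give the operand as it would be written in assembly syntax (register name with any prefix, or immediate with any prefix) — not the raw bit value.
R10

off 0x10: read 31 d0 as big → 0x31d0
  top 5b → 0x6 → xor [RR]
  rd@[10:7]=0x3 ⇒ R3
  rs@[6:3]=0xa ⇒ R10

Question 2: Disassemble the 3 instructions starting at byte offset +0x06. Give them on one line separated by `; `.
cpi R1, $34; set R10, $63; pop R9

[06] 78 a2 → 0x78a2
  top 5b → 0xf → cpi [RI]
  [10:7] rd=1 = R1
  [6:0] imm=34 = $34
[08] 85 3f → 0x853f
  top 5b → 0x10 → set [RI]
  [10:7] rd=10 = R10
  [6:0] imm=63 = $63
[0a] fc 80 → 0xfc80
  top 5b → 0x1f → pop [R]
  [10:7] rd=9 = R9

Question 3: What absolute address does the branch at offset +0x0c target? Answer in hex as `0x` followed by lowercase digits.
0x31d6

+0x0c: 97 fa ⇒ word 0x97fa (big)
  opcode bits[15:11]=0x12: bz/J
  [10:0] imm=2042 (s11→-6) = $-6
  target = base 0x31ce + off 0x0c + 2 + imm -6 = 0x31d6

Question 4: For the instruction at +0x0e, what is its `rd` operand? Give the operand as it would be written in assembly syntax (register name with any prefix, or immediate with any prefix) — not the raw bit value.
+0x0e: 69 70 ⇒ word 0x6970 (big)
  op=0x6970>>11=0xd ⇒ ldr (RR)
  rd: (w>>7)&0xf=0x2 → R2
  rs: (w>>3)&0xf=0xe → R14

R2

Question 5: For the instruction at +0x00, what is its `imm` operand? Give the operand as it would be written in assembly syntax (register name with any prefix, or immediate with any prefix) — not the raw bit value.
[00] 62 5c → 0x625c
  opcode bits[15:11]=0xc: andi/RI
  rd@[10:7]=0x4 ⇒ R4
  imm@[6:0]=0x5c ⇒ $92

$92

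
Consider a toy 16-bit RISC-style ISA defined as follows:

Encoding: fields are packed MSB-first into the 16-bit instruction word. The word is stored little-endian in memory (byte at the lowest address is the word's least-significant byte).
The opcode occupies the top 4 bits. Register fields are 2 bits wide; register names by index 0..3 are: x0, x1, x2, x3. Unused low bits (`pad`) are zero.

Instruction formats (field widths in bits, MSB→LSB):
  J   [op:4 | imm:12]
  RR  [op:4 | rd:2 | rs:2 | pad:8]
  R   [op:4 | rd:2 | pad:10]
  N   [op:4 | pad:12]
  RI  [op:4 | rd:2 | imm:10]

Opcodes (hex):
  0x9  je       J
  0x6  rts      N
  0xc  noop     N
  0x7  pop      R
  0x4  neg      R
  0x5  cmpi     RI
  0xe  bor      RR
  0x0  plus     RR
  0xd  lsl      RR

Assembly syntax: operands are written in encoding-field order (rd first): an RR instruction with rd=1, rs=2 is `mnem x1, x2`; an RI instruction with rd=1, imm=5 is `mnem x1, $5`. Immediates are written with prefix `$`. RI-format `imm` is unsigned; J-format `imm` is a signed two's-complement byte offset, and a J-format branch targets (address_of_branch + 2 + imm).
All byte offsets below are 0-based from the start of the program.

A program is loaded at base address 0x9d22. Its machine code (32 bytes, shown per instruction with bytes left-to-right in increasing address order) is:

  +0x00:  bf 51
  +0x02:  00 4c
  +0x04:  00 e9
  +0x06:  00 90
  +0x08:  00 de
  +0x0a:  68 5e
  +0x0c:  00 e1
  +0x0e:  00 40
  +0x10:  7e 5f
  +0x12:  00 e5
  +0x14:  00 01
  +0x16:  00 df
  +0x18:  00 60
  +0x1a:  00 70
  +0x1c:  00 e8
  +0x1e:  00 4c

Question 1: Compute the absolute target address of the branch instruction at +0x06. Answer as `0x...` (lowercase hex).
@+06  little-endian(00 90) = 0x9000
  op=0x9000>>12=0x9 ⇒ je (J)
  [11:0] imm=0 = $0
  target = base 0x9d22 + off 0x06 + 2 + imm 0 = 0x9d2a

0x9d2a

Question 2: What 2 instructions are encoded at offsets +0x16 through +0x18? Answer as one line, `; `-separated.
lsl x3, x3; rts

off 0x16: read 00 df as little → 0xdf00
  op=0xdf00>>12=0xd ⇒ lsl (RR)
  [11:10] rd=3 = x3
  [9:8] rs=3 = x3
off 0x18: read 00 60 as little → 0x6000
  op=0x6000>>12=0x6 ⇒ rts (N)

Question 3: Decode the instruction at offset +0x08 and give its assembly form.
lsl x3, x2

off 0x08: read 00 de as little → 0xde00
  top 4b → 0xd → lsl [RR]
  rd@[11:10]=0x3 ⇒ x3
  rs@[9:8]=0x2 ⇒ x2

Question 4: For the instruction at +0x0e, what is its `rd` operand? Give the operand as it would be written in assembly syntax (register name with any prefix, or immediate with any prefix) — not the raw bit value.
+0x0e: 00 40 ⇒ word 0x4000 (little)
  op=0x4000>>12=0x4 ⇒ neg (R)
  [11:10] rd=0 = x0

x0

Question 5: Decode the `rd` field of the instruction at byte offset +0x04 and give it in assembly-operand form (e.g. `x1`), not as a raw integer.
off 0x04: read 00 e9 as little → 0xe900
  opcode bits[15:12]=0xe: bor/RR
  [11:10] rd=2 = x2
  [9:8] rs=1 = x1

x2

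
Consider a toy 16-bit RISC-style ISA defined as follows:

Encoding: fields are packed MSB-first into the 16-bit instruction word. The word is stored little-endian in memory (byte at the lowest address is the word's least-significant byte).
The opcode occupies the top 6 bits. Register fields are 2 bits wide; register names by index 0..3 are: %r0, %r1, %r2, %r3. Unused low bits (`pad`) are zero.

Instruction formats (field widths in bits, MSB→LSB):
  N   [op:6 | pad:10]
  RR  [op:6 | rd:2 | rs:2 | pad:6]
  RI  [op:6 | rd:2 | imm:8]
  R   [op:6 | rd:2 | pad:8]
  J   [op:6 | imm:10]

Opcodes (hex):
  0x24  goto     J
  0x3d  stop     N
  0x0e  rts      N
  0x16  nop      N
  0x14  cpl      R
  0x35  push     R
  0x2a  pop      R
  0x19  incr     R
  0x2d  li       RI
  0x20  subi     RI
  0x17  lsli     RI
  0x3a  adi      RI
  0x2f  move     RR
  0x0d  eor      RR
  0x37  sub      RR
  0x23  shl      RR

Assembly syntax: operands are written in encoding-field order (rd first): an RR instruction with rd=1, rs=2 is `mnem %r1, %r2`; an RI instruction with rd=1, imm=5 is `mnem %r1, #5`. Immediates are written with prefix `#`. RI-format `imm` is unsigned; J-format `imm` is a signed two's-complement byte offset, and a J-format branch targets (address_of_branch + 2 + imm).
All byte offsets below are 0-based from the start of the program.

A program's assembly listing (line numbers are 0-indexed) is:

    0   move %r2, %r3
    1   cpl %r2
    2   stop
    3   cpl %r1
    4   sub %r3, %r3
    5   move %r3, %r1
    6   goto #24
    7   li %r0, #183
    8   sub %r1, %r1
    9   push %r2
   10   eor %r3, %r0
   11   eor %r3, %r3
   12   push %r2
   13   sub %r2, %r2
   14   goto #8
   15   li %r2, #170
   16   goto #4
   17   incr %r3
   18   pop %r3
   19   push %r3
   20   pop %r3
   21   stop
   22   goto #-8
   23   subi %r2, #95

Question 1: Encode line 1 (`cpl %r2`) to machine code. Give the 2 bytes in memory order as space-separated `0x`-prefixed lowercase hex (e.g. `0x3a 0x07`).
line 1 (cpl): pack op=0x14:6|rd=2:2|pad=0:8 = 0x5200; little→ 00 52

0x00 0x52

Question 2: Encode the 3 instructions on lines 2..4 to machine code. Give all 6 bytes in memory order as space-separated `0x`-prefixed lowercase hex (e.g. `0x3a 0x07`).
0x00 0xf4 0x00 0x51 0xc0 0xdf

2. stop fields op=0x3d:6|pad=0:10 → word f400h → 00 f4
3. cpl fields op=0x14:6|rd=1:2|pad=0:8 → word 5100h → 00 51
4. sub fields op=0x37:6|rd=3:2|rs=3:2|pad=0:6 → word dfc0h → c0 df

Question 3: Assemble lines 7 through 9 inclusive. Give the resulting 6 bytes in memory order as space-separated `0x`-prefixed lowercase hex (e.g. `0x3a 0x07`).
0xb7 0xb4 0x40 0xdd 0x00 0xd6

line 7 (li): pack op=0x2d:6|rd=0:2|imm=183:8 = 0xb4b7; little→ b7 b4
line 8 (sub): pack op=0x37:6|rd=1:2|rs=1:2|pad=0:6 = 0xdd40; little→ 40 dd
line 9 (push): pack op=0x35:6|rd=2:2|pad=0:8 = 0xd600; little→ 00 d6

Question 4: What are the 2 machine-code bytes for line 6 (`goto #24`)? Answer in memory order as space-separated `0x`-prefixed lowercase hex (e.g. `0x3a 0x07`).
6. goto fields op=0x24:6|imm=24:10 → word 9018h → 18 90

0x18 0x90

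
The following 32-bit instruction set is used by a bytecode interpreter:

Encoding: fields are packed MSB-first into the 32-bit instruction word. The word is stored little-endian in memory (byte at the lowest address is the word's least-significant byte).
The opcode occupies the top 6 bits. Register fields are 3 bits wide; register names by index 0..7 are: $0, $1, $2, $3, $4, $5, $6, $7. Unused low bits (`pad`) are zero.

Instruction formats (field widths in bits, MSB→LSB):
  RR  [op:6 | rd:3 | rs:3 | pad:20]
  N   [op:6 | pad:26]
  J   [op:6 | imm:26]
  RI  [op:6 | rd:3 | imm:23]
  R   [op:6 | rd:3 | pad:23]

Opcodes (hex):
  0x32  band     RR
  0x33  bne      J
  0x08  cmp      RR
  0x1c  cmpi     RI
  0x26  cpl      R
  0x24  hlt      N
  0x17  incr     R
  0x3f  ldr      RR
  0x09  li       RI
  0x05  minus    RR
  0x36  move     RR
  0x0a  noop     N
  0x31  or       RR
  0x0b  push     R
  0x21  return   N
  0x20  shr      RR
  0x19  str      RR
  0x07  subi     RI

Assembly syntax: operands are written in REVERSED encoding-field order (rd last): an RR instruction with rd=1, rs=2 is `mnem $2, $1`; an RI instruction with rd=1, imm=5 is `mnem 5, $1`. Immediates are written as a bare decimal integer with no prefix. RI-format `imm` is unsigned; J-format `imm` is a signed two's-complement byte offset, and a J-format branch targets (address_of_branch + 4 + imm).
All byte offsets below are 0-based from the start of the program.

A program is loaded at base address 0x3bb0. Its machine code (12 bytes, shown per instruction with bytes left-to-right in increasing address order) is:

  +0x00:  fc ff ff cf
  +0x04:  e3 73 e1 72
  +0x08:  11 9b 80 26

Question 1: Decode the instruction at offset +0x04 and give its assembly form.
off 0x04: read e3 73 e1 72 as little → 0x72e173e3
  opcode bits[31:26]=0x1c: cmpi/RI
  [25:23] rd=5 = $5
  [22:0] imm=6386659 = 6386659

cmpi 6386659, $5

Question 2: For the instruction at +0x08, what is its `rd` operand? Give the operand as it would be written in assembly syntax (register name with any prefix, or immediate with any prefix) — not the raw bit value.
@+08  little-endian(11 9b 80 26) = 0x26809b11
  opcode bits[31:26]=0x9: li/RI
  rd: (w>>23)&0x7=0x5 → $5
  imm: (w>>0)&0x7fffff=0x9b11 → 39697

$5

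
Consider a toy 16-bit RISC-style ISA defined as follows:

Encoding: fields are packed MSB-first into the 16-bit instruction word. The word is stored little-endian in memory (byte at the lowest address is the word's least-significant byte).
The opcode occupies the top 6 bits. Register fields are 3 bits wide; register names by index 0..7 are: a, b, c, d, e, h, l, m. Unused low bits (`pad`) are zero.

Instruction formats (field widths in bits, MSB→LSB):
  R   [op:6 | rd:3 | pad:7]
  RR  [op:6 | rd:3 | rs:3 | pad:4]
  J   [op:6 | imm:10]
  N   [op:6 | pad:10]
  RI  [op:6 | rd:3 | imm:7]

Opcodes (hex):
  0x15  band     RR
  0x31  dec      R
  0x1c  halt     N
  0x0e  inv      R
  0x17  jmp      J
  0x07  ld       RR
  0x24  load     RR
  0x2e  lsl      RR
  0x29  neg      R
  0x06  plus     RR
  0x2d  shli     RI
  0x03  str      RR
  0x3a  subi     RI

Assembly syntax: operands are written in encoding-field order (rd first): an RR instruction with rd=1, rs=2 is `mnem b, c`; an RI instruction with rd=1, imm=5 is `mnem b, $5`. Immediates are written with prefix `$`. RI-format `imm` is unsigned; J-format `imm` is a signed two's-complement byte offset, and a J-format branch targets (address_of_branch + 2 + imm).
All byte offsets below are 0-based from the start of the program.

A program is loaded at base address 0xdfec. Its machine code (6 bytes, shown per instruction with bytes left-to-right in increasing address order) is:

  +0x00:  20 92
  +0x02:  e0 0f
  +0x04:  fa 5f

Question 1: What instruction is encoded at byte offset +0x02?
off 0x02: read e0 0f as little → 0x0fe0
  top 6b → 0x3 → str [RR]
  rd: (w>>7)&0x7=0x7 → m
  rs: (w>>4)&0x7=0x6 → l

str m, l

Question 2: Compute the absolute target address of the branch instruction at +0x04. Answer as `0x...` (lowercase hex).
0xdfec

off 0x04: read fa 5f as little → 0x5ffa
  top 6b → 0x17 → jmp [J]
  [9:0] imm=1018 (s10→-6) = $-6
  target = base 0xdfec + off 0x04 + 2 + imm -6 = 0xdfec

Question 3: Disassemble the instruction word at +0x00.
off 0x00: read 20 92 as little → 0x9220
  opcode bits[15:10]=0x24: load/RR
  [9:7] rd=4 = e
  [6:4] rs=2 = c

load e, c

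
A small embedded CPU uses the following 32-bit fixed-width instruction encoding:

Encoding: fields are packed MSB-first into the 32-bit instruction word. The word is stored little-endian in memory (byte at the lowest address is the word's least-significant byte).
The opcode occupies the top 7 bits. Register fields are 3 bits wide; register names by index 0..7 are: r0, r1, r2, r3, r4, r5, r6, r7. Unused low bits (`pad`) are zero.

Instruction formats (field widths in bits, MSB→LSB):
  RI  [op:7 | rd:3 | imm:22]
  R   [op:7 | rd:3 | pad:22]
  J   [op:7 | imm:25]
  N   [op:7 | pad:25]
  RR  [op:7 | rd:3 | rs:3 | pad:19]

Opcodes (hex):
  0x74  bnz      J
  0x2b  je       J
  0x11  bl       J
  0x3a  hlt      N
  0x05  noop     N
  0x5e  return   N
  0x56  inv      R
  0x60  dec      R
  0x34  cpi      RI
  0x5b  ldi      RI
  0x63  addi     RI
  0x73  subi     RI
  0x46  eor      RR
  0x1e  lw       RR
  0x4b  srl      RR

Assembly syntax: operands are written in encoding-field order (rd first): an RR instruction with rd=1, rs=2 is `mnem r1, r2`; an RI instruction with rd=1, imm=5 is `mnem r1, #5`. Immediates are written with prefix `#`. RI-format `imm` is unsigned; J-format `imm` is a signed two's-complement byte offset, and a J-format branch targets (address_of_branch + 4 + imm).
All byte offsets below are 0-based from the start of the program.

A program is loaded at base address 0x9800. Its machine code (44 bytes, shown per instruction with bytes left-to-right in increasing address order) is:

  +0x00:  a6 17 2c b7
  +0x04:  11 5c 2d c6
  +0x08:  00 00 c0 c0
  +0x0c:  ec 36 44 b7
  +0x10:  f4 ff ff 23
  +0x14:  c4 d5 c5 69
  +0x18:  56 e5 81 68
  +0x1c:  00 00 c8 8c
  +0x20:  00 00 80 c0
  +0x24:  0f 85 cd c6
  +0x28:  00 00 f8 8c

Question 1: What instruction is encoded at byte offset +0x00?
@+00  little-endian(a6 17 2c b7) = 0xb72c17a6
  top 7b → 0x5b → ldi [RI]
  [24:22] rd=4 = r4
  [21:0] imm=2889638 = #2889638

ldi r4, #2889638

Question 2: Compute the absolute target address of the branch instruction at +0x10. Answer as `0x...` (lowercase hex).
off 0x10: read f4 ff ff 23 as little → 0x23fffff4
  op=0x23fffff4>>25=0x11 ⇒ bl (J)
  imm: (w>>0)&0x1ffffff=0x1fffff4 (s25→-12) → #-12
  target = base 0x9800 + off 0x10 + 4 + imm -12 = 0x9808

0x9808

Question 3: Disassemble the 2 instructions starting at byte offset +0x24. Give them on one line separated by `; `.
addi r3, #886031; eor r3, r7

@+24  little-endian(0f 85 cd c6) = 0xc6cd850f
  op=0xc6cd850f>>25=0x63 ⇒ addi (RI)
  rd@[24:22]=0x3 ⇒ r3
  imm@[21:0]=0xd850f ⇒ #886031
@+28  little-endian(00 00 f8 8c) = 0x8cf80000
  op=0x8cf80000>>25=0x46 ⇒ eor (RR)
  rd@[24:22]=0x3 ⇒ r3
  rs@[21:19]=0x7 ⇒ r7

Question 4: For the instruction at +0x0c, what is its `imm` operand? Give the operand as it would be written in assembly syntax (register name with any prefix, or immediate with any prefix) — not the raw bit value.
+0x0c: ec 36 44 b7 ⇒ word 0xb74436ec (little)
  top 7b → 0x5b → ldi [RI]
  rd@[24:22]=0x5 ⇒ r5
  imm@[21:0]=0x436ec ⇒ #276204

#276204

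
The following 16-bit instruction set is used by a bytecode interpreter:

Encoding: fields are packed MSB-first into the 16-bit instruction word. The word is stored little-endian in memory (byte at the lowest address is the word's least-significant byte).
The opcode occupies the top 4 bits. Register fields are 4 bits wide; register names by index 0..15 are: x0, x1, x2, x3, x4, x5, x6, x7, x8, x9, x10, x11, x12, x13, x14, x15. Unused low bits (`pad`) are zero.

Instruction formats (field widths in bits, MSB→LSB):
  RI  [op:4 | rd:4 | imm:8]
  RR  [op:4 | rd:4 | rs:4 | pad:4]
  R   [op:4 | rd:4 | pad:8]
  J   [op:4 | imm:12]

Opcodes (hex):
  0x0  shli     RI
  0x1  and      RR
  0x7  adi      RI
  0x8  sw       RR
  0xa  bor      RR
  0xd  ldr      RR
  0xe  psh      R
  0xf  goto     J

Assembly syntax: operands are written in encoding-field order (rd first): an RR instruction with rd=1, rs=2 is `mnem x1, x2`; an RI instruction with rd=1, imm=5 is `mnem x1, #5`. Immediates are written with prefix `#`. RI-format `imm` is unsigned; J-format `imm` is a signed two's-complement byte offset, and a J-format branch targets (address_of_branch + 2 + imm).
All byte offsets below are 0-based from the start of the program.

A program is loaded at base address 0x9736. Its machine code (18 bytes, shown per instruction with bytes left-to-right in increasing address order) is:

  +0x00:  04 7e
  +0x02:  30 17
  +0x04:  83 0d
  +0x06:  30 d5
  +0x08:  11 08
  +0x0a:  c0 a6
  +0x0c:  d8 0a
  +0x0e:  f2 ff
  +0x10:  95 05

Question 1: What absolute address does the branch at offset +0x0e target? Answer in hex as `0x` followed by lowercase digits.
[0e] f2 ff → 0xfff2
  top 4b → 0xf → goto [J]
  imm: (w>>0)&0xfff=0xff2 (s12→-14) → #-14
  target = base 0x9736 + off 0x0e + 2 + imm -14 = 0x9738

0x9738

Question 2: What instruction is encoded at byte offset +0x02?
off 0x02: read 30 17 as little → 0x1730
  op=0x1730>>12=0x1 ⇒ and (RR)
  [11:8] rd=7 = x7
  [7:4] rs=3 = x3

and x7, x3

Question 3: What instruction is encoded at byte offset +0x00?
@+00  little-endian(04 7e) = 0x7e04
  op=0x7e04>>12=0x7 ⇒ adi (RI)
  rd@[11:8]=0xe ⇒ x14
  imm@[7:0]=0x4 ⇒ #4

adi x14, #4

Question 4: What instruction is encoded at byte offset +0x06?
+0x06: 30 d5 ⇒ word 0xd530 (little)
  top 4b → 0xd → ldr [RR]
  [11:8] rd=5 = x5
  [7:4] rs=3 = x3

ldr x5, x3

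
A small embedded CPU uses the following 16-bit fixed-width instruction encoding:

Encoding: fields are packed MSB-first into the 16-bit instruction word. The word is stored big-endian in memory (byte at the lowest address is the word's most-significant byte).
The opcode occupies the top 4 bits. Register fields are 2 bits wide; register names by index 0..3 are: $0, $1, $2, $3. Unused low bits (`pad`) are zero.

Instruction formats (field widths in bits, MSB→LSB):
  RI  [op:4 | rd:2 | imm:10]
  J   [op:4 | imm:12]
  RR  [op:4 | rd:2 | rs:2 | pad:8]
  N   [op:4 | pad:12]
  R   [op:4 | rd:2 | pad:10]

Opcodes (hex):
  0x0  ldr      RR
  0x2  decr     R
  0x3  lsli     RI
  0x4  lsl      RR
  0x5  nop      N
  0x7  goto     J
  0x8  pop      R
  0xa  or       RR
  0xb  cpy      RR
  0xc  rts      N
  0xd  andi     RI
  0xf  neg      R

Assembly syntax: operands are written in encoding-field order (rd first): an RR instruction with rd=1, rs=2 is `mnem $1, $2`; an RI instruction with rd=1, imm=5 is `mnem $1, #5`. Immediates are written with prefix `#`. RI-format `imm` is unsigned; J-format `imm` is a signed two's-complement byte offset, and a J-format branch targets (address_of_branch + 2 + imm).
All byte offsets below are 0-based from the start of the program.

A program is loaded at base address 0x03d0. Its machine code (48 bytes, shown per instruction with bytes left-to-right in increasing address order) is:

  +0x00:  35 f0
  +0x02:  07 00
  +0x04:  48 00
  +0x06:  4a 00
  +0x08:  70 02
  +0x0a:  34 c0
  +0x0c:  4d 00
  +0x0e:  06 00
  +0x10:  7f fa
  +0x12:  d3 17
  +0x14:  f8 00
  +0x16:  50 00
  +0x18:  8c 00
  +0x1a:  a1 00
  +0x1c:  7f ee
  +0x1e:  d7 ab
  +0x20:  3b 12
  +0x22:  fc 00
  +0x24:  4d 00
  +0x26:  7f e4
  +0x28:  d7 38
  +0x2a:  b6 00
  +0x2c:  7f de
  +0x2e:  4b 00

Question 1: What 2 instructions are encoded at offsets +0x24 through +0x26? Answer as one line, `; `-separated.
[24] 4d 00 → 0x4d00
  op=0x4d00>>12=0x4 ⇒ lsl (RR)
  rd: (w>>10)&0x3=0x3 → $3
  rs: (w>>8)&0x3=0x1 → $1
[26] 7f e4 → 0x7fe4
  op=0x7fe4>>12=0x7 ⇒ goto (J)
  imm: (w>>0)&0xfff=0xfe4 (s12→-28) → #-28

lsl $3, $1; goto #-28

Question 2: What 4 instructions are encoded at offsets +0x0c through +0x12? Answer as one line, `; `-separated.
lsl $3, $1; ldr $1, $2; goto #-6; andi $0, #791

off 0x0c: read 4d 00 as big → 0x4d00
  op=0x4d00>>12=0x4 ⇒ lsl (RR)
  rd: (w>>10)&0x3=0x3 → $3
  rs: (w>>8)&0x3=0x1 → $1
off 0x0e: read 06 00 as big → 0x0600
  op=0x0600>>12=0x0 ⇒ ldr (RR)
  rd: (w>>10)&0x3=0x1 → $1
  rs: (w>>8)&0x3=0x2 → $2
off 0x10: read 7f fa as big → 0x7ffa
  op=0x7ffa>>12=0x7 ⇒ goto (J)
  imm: (w>>0)&0xfff=0xffa (s12→-6) → #-6
off 0x12: read d3 17 as big → 0xd317
  op=0xd317>>12=0xd ⇒ andi (RI)
  rd: (w>>10)&0x3=0x0 → $0
  imm: (w>>0)&0x3ff=0x317 → #791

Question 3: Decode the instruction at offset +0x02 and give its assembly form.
[02] 07 00 → 0x0700
  opcode bits[15:12]=0x0: ldr/RR
  [11:10] rd=1 = $1
  [9:8] rs=3 = $3

ldr $1, $3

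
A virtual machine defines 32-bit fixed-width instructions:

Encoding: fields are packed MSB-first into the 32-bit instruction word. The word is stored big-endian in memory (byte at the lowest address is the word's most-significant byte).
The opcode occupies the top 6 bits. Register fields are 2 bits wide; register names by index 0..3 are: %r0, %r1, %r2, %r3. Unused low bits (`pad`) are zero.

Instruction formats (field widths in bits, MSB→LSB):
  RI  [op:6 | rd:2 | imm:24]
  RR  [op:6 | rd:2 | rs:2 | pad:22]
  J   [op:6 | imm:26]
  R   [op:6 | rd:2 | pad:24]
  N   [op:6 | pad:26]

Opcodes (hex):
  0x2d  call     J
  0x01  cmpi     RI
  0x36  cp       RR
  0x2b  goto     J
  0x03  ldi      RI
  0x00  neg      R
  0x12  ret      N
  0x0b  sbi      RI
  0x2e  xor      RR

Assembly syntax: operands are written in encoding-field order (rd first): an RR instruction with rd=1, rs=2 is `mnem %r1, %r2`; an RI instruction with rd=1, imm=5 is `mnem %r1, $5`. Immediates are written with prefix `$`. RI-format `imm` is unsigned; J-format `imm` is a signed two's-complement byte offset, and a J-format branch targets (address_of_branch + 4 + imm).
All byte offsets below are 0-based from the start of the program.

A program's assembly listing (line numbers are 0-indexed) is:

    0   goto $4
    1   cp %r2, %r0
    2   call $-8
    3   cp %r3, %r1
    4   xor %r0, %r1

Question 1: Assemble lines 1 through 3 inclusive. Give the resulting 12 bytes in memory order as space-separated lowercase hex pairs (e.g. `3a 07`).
line 1 (cp): pack op=0x36:6|rd=2:2|rs=0:2|pad=0:22 = 0xda000000; big→ da 00 00 00
line 2 (call): pack op=0x2d:6|imm=-8:26 = 0xb7fffff8; big→ b7 ff ff f8
line 3 (cp): pack op=0x36:6|rd=3:2|rs=1:2|pad=0:22 = 0xdb400000; big→ db 40 00 00

da 00 00 00 b7 ff ff f8 db 40 00 00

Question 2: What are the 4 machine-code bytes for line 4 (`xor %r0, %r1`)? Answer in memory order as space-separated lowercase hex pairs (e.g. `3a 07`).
b8 40 00 00

line 4 (xor): pack op=0x2e:6|rd=0:2|rs=1:2|pad=0:22 = 0xb8400000; big→ b8 40 00 00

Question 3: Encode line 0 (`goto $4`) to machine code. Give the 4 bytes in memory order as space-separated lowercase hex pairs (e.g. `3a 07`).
ac 00 00 04

L0: goto op=0x2b:6|imm=4:26 ⇒ 0xac000004 ⇒ big ac 00 00 04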